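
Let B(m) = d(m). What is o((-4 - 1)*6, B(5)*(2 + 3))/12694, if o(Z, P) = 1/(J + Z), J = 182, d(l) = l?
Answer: 1/1929488 ≈ 5.1827e-7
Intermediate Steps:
B(m) = m
o(Z, P) = 1/(182 + Z)
o((-4 - 1)*6, B(5)*(2 + 3))/12694 = 1/((182 + (-4 - 1)*6)*12694) = (1/12694)/(182 - 5*6) = (1/12694)/(182 - 30) = (1/12694)/152 = (1/152)*(1/12694) = 1/1929488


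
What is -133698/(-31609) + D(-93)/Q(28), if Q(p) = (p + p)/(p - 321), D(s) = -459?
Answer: 4258486671/1770104 ≈ 2405.8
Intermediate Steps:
Q(p) = 2*p/(-321 + p) (Q(p) = (2*p)/(-321 + p) = 2*p/(-321 + p))
-133698/(-31609) + D(-93)/Q(28) = -133698/(-31609) - 459/(2*28/(-321 + 28)) = -133698*(-1/31609) - 459/(2*28/(-293)) = 133698/31609 - 459/(2*28*(-1/293)) = 133698/31609 - 459/(-56/293) = 133698/31609 - 459*(-293/56) = 133698/31609 + 134487/56 = 4258486671/1770104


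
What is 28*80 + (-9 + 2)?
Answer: 2233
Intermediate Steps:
28*80 + (-9 + 2) = 2240 - 7 = 2233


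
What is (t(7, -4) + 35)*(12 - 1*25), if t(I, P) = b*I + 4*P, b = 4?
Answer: -611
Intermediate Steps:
t(I, P) = 4*I + 4*P
(t(7, -4) + 35)*(12 - 1*25) = ((4*7 + 4*(-4)) + 35)*(12 - 1*25) = ((28 - 16) + 35)*(12 - 25) = (12 + 35)*(-13) = 47*(-13) = -611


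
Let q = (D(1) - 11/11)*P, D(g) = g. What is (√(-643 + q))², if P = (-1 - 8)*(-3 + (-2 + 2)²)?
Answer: -643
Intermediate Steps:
P = 27 (P = -9*(-3 + 0²) = -9*(-3 + 0) = -9*(-3) = 27)
q = 0 (q = (1 - 11/11)*27 = (1 - 11*1/11)*27 = (1 - 1)*27 = 0*27 = 0)
(√(-643 + q))² = (√(-643 + 0))² = (√(-643))² = (I*√643)² = -643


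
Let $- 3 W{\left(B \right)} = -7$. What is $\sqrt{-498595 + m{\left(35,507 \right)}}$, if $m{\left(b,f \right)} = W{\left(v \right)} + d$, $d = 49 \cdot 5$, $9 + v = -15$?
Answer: $\frac{i \sqrt{4485129}}{3} \approx 705.94 i$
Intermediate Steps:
$v = -24$ ($v = -9 - 15 = -24$)
$d = 245$
$W{\left(B \right)} = \frac{7}{3}$ ($W{\left(B \right)} = \left(- \frac{1}{3}\right) \left(-7\right) = \frac{7}{3}$)
$m{\left(b,f \right)} = \frac{742}{3}$ ($m{\left(b,f \right)} = \frac{7}{3} + 245 = \frac{742}{3}$)
$\sqrt{-498595 + m{\left(35,507 \right)}} = \sqrt{-498595 + \frac{742}{3}} = \sqrt{- \frac{1495043}{3}} = \frac{i \sqrt{4485129}}{3}$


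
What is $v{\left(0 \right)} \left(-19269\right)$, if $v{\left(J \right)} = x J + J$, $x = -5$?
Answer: $0$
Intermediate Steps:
$v{\left(J \right)} = - 4 J$ ($v{\left(J \right)} = - 5 J + J = - 4 J$)
$v{\left(0 \right)} \left(-19269\right) = \left(-4\right) 0 \left(-19269\right) = 0 \left(-19269\right) = 0$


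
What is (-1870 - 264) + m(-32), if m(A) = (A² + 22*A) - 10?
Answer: -1824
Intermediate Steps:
m(A) = -10 + A² + 22*A
(-1870 - 264) + m(-32) = (-1870 - 264) + (-10 + (-32)² + 22*(-32)) = -2134 + (-10 + 1024 - 704) = -2134 + 310 = -1824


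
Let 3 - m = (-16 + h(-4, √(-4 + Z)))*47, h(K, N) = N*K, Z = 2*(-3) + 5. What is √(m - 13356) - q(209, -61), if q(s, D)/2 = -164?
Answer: 328 + √(-12601 + 188*I*√5) ≈ 329.87 + 112.27*I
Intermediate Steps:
q(s, D) = -328 (q(s, D) = 2*(-164) = -328)
Z = -1 (Z = -6 + 5 = -1)
h(K, N) = K*N
m = 755 + 188*I*√5 (m = 3 - (-16 - 4*√(-4 - 1))*47 = 3 - (-16 - 4*I*√5)*47 = 3 - (-752 - 188*I*√5) = 3 + (752 + 188*I*√5) = 755 + 188*I*√5 ≈ 755.0 + 420.38*I)
√(m - 13356) - q(209, -61) = √((755 + 188*I*√5) - 13356) - 1*(-328) = √(-12601 + 188*I*√5) + 328 = 328 + √(-12601 + 188*I*√5)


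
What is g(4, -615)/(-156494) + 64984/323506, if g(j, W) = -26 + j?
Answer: 2544180807/12656686991 ≈ 0.20101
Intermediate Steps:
g(4, -615)/(-156494) + 64984/323506 = (-26 + 4)/(-156494) + 64984/323506 = -22*(-1/156494) + 64984*(1/323506) = 11/78247 + 32492/161753 = 2544180807/12656686991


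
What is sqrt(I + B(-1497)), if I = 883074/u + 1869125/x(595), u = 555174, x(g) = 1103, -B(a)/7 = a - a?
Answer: sqrt(1963064399768562966)/34019829 ≈ 41.185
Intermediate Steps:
B(a) = 0 (B(a) = -7*(a - a) = -7*0 = 0)
I = 173110605562/102059487 (I = 883074/555174 + 1869125/1103 = 883074*(1/555174) + 1869125*(1/1103) = 147179/92529 + 1869125/1103 = 173110605562/102059487 ≈ 1696.2)
sqrt(I + B(-1497)) = sqrt(173110605562/102059487 + 0) = sqrt(173110605562/102059487) = sqrt(1963064399768562966)/34019829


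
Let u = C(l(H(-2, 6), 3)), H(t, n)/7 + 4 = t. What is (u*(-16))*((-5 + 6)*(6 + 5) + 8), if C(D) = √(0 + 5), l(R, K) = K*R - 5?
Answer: -304*√5 ≈ -679.76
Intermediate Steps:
H(t, n) = -28 + 7*t
l(R, K) = -5 + K*R
C(D) = √5
u = √5 ≈ 2.2361
(u*(-16))*((-5 + 6)*(6 + 5) + 8) = (√5*(-16))*((-5 + 6)*(6 + 5) + 8) = (-16*√5)*(1*11 + 8) = (-16*√5)*(11 + 8) = -16*√5*19 = -304*√5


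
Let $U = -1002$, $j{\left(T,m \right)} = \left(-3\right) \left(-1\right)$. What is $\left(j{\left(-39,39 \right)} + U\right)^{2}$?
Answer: $998001$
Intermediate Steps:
$j{\left(T,m \right)} = 3$
$\left(j{\left(-39,39 \right)} + U\right)^{2} = \left(3 - 1002\right)^{2} = \left(-999\right)^{2} = 998001$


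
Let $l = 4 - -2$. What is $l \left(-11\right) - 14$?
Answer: $-80$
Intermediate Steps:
$l = 6$ ($l = 4 + 2 = 6$)
$l \left(-11\right) - 14 = 6 \left(-11\right) - 14 = -66 - 14 = -80$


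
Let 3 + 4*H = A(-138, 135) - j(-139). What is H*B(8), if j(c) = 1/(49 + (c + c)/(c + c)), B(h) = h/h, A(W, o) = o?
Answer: 6599/200 ≈ 32.995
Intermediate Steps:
B(h) = 1
j(c) = 1/50 (j(c) = 1/(49 + (2*c)/((2*c))) = 1/(49 + (2*c)*(1/(2*c))) = 1/(49 + 1) = 1/50)
H = 6599/200 (H = -¾ + (135 - 1*1/50)/4 = -¾ + (135 - 1/50)/4 = -¾ + (¼)*(6749/50) = -¾ + 6749/200 = 6599/200 ≈ 32.995)
H*B(8) = (6599/200)*1 = 6599/200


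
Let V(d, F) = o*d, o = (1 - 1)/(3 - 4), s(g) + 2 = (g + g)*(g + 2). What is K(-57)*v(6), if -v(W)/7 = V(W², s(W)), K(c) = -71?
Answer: 0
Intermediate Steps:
s(g) = -2 + 2*g*(2 + g) (s(g) = -2 + (g + g)*(g + 2) = -2 + (2*g)*(2 + g) = -2 + 2*g*(2 + g))
o = 0 (o = 0/(-1) = 0*(-1) = 0)
V(d, F) = 0 (V(d, F) = 0*d = 0)
v(W) = 0 (v(W) = -7*0 = 0)
K(-57)*v(6) = -71*0 = 0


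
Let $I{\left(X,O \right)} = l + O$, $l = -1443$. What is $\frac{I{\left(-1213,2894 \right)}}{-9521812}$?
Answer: $- \frac{1451}{9521812} \approx -0.00015239$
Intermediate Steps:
$I{\left(X,O \right)} = -1443 + O$
$\frac{I{\left(-1213,2894 \right)}}{-9521812} = \frac{-1443 + 2894}{-9521812} = 1451 \left(- \frac{1}{9521812}\right) = - \frac{1451}{9521812}$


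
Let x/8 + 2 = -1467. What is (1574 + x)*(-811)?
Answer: 8254358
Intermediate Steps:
x = -11752 (x = -16 + 8*(-1467) = -16 - 11736 = -11752)
(1574 + x)*(-811) = (1574 - 11752)*(-811) = -10178*(-811) = 8254358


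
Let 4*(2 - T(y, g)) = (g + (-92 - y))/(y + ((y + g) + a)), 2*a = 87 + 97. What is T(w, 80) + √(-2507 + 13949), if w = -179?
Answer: 1655/744 + √11442 ≈ 109.19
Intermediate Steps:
a = 92 (a = (87 + 97)/2 = (½)*184 = 92)
T(y, g) = 2 - (-92 + g - y)/(4*(92 + g + 2*y)) (T(y, g) = 2 - (g + (-92 - y))/(4*(y + ((y + g) + 92))) = 2 - (-92 + g - y)/(4*(y + ((g + y) + 92))) = 2 - (-92 + g - y)/(4*(y + (92 + g + y))) = 2 - (-92 + g - y)/(4*(92 + g + 2*y)))
T(w, 80) + √(-2507 + 13949) = (828 + 7*80 + 17*(-179))/(4*(92 + 80 + 2*(-179))) + √(-2507 + 13949) = (828 + 560 - 3043)/(4*(92 + 80 - 358)) + √11442 = (¼)*(-1655)/(-186) + √11442 = (¼)*(-1/186)*(-1655) + √11442 = 1655/744 + √11442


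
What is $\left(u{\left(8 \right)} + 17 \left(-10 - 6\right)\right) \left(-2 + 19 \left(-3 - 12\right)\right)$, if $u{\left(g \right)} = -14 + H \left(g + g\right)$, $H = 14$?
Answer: $17794$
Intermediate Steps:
$u{\left(g \right)} = -14 + 28 g$ ($u{\left(g \right)} = -14 + 14 \left(g + g\right) = -14 + 14 \cdot 2 g = -14 + 28 g$)
$\left(u{\left(8 \right)} + 17 \left(-10 - 6\right)\right) \left(-2 + 19 \left(-3 - 12\right)\right) = \left(\left(-14 + 28 \cdot 8\right) + 17 \left(-10 - 6\right)\right) \left(-2 + 19 \left(-3 - 12\right)\right) = \left(\left(-14 + 224\right) + 17 \left(-16\right)\right) \left(-2 + 19 \left(-3 - 12\right)\right) = \left(210 - 272\right) \left(-2 + 19 \left(-15\right)\right) = - 62 \left(-2 - 285\right) = \left(-62\right) \left(-287\right) = 17794$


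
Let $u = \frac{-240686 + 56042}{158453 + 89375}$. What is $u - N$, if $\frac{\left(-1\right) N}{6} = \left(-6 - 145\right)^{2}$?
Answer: $\frac{8476043181}{61957} \approx 1.3681 \cdot 10^{5}$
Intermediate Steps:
$u = - \frac{46161}{61957}$ ($u = - \frac{184644}{247828} = \left(-184644\right) \frac{1}{247828} = - \frac{46161}{61957} \approx -0.74505$)
$N = -136806$ ($N = - 6 \left(-6 - 145\right)^{2} = - 6 \left(-151\right)^{2} = \left(-6\right) 22801 = -136806$)
$u - N = - \frac{46161}{61957} - -136806 = - \frac{46161}{61957} + 136806 = \frac{8476043181}{61957}$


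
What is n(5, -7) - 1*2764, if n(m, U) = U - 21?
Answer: -2792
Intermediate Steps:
n(m, U) = -21 + U
n(5, -7) - 1*2764 = (-21 - 7) - 1*2764 = -28 - 2764 = -2792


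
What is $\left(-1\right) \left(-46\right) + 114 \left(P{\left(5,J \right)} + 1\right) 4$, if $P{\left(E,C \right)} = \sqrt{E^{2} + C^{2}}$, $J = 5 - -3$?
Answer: $502 + 456 \sqrt{89} \approx 4803.9$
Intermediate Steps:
$J = 8$ ($J = 5 + 3 = 8$)
$P{\left(E,C \right)} = \sqrt{C^{2} + E^{2}}$
$\left(-1\right) \left(-46\right) + 114 \left(P{\left(5,J \right)} + 1\right) 4 = \left(-1\right) \left(-46\right) + 114 \left(\sqrt{8^{2} + 5^{2}} + 1\right) 4 = 46 + 114 \left(\sqrt{64 + 25} + 1\right) 4 = 46 + 114 \left(\sqrt{89} + 1\right) 4 = 46 + 114 \left(1 + \sqrt{89}\right) 4 = 46 + 114 \left(4 + 4 \sqrt{89}\right) = 46 + \left(456 + 456 \sqrt{89}\right) = 502 + 456 \sqrt{89}$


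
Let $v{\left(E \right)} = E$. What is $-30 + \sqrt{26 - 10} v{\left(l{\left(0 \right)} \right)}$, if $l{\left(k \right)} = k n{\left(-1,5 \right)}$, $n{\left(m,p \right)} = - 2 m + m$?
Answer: $-30$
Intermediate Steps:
$n{\left(m,p \right)} = - m$
$l{\left(k \right)} = k$ ($l{\left(k \right)} = k \left(\left(-1\right) \left(-1\right)\right) = k 1 = k$)
$-30 + \sqrt{26 - 10} v{\left(l{\left(0 \right)} \right)} = -30 + \sqrt{26 - 10} \cdot 0 = -30 + \sqrt{16} \cdot 0 = -30 + 4 \cdot 0 = -30 + 0 = -30$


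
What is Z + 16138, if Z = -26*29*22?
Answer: -450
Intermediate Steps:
Z = -16588 (Z = -754*22 = -16588)
Z + 16138 = -16588 + 16138 = -450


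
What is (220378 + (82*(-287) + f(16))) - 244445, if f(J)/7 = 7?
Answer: -47552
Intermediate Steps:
f(J) = 49 (f(J) = 7*7 = 49)
(220378 + (82*(-287) + f(16))) - 244445 = (220378 + (82*(-287) + 49)) - 244445 = (220378 + (-23534 + 49)) - 244445 = (220378 - 23485) - 244445 = 196893 - 244445 = -47552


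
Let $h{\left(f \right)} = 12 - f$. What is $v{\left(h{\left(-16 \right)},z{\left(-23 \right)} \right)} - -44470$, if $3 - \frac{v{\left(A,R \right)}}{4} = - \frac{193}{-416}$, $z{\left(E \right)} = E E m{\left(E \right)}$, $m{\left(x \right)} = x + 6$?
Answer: $\frac{4625935}{104} \approx 44480.0$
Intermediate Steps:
$m{\left(x \right)} = 6 + x$
$z{\left(E \right)} = E^{2} \left(6 + E\right)$ ($z{\left(E \right)} = E E \left(6 + E\right) = E^{2} \left(6 + E\right)$)
$v{\left(A,R \right)} = \frac{1055}{104}$ ($v{\left(A,R \right)} = 12 - 4 \left(- \frac{193}{-416}\right) = 12 - 4 \left(\left(-193\right) \left(- \frac{1}{416}\right)\right) = 12 - \frac{193}{104} = \frac{1055}{104}$)
$v{\left(h{\left(-16 \right)},z{\left(-23 \right)} \right)} - -44470 = \frac{1055}{104} - -44470 = \frac{1055}{104} + 44470 = \frac{4625935}{104}$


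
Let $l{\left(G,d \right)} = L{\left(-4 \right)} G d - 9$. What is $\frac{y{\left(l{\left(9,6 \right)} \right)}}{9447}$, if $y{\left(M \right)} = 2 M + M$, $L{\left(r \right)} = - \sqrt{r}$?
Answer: $- \frac{9}{3149} - \frac{108 i}{3149} \approx -0.0028581 - 0.034297 i$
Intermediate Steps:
$l{\left(G,d \right)} = -9 - 2 i G d$ ($l{\left(G,d \right)} = - \sqrt{-4} G d - 9 = - 2 i G d - 9 = -9 - 2 i G d$)
$y{\left(M \right)} = 3 M$
$\frac{y{\left(l{\left(9,6 \right)} \right)}}{9447} = \frac{3 \left(-9 - 2 i 9 \cdot 6\right)}{9447} = 3 \left(-9 - 108 i\right) \frac{1}{9447} = \left(-27 - 324 i\right) \frac{1}{9447} = - \frac{9}{3149} - \frac{108 i}{3149}$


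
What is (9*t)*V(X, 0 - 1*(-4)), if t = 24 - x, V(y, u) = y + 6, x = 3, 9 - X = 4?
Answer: 2079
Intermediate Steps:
X = 5 (X = 9 - 1*4 = 9 - 4 = 5)
V(y, u) = 6 + y
t = 21 (t = 24 - 1*3 = 24 - 3 = 21)
(9*t)*V(X, 0 - 1*(-4)) = (9*21)*(6 + 5) = 189*11 = 2079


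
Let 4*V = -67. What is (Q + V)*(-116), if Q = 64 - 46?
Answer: -145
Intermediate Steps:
Q = 18
V = -67/4 (V = (1/4)*(-67) = -67/4 ≈ -16.750)
(Q + V)*(-116) = (18 - 67/4)*(-116) = (5/4)*(-116) = -145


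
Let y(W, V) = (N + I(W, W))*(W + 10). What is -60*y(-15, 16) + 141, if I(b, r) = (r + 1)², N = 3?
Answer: 59841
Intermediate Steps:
I(b, r) = (1 + r)²
y(W, V) = (3 + (1 + W)²)*(10 + W) (y(W, V) = (3 + (1 + W)²)*(W + 10) = (3 + (1 + W)²)*(10 + W))
-60*y(-15, 16) + 141 = -60*(40 + (-15)³ + 12*(-15)² + 24*(-15)) + 141 = -60*(40 - 3375 + 12*225 - 360) + 141 = -60*(40 - 3375 + 2700 - 360) + 141 = -60*(-995) + 141 = 59700 + 141 = 59841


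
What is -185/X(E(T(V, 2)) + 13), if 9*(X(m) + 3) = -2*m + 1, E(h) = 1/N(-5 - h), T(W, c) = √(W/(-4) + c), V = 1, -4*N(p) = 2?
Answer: 555/16 ≈ 34.688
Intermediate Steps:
N(p) = -½ (N(p) = -¼*2 = -½)
T(W, c) = √(c - W/4) (T(W, c) = √(W*(-¼) + c) = √(-W/4 + c) = √(c - W/4))
E(h) = -2 (E(h) = 1/(-½) = -2)
X(m) = -26/9 - 2*m/9 (X(m) = -3 + (-2*m + 1)/9 = -3 + (1 - 2*m)/9 = -3 + (⅑ - 2*m/9) = -26/9 - 2*m/9)
-185/X(E(T(V, 2)) + 13) = -185/(-26/9 - 2*(-2 + 13)/9) = -185/(-26/9 - 2/9*11) = -185/(-26/9 - 22/9) = -185/(-16/3) = -185*(-3/16) = 555/16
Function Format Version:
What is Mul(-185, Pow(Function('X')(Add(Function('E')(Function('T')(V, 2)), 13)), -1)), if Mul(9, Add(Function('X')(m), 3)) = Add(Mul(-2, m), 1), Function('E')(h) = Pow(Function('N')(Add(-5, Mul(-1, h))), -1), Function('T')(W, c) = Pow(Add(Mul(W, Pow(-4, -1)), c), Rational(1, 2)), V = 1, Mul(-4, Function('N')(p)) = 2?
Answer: Rational(555, 16) ≈ 34.688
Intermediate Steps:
Function('N')(p) = Rational(-1, 2) (Function('N')(p) = Mul(Rational(-1, 4), 2) = Rational(-1, 2))
Function('T')(W, c) = Pow(Add(c, Mul(Rational(-1, 4), W)), Rational(1, 2)) (Function('T')(W, c) = Pow(Add(Mul(W, Rational(-1, 4)), c), Rational(1, 2)) = Pow(Add(Mul(Rational(-1, 4), W), c), Rational(1, 2)) = Pow(Add(c, Mul(Rational(-1, 4), W)), Rational(1, 2)))
Function('E')(h) = -2 (Function('E')(h) = Pow(Rational(-1, 2), -1) = -2)
Function('X')(m) = Add(Rational(-26, 9), Mul(Rational(-2, 9), m)) (Function('X')(m) = Add(-3, Mul(Rational(1, 9), Add(Mul(-2, m), 1))) = Add(-3, Mul(Rational(1, 9), Add(1, Mul(-2, m)))) = Add(-3, Add(Rational(1, 9), Mul(Rational(-2, 9), m))) = Add(Rational(-26, 9), Mul(Rational(-2, 9), m)))
Mul(-185, Pow(Function('X')(Add(Function('E')(Function('T')(V, 2)), 13)), -1)) = Mul(-185, Pow(Add(Rational(-26, 9), Mul(Rational(-2, 9), Add(-2, 13))), -1)) = Mul(-185, Pow(Add(Rational(-26, 9), Mul(Rational(-2, 9), 11)), -1)) = Mul(-185, Pow(Add(Rational(-26, 9), Rational(-22, 9)), -1)) = Mul(-185, Pow(Rational(-16, 3), -1)) = Mul(-185, Rational(-3, 16)) = Rational(555, 16)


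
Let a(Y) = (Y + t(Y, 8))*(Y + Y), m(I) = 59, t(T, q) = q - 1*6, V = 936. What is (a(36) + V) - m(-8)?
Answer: 3613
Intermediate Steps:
t(T, q) = -6 + q (t(T, q) = q - 6 = -6 + q)
a(Y) = 2*Y*(2 + Y) (a(Y) = (Y + (-6 + 8))*(Y + Y) = (Y + 2)*(2*Y) = (2 + Y)*(2*Y) = 2*Y*(2 + Y))
(a(36) + V) - m(-8) = (2*36*(2 + 36) + 936) - 1*59 = (2*36*38 + 936) - 59 = (2736 + 936) - 59 = 3672 - 59 = 3613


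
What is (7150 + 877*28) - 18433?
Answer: 13273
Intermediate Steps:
(7150 + 877*28) - 18433 = (7150 + 24556) - 18433 = 31706 - 18433 = 13273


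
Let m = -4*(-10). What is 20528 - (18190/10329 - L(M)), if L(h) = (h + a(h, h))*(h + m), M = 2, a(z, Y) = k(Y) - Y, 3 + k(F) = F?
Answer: 211581704/10329 ≈ 20484.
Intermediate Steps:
k(F) = -3 + F
a(z, Y) = -3 (a(z, Y) = (-3 + Y) - Y = -3)
m = 40
L(h) = (-3 + h)*(40 + h) (L(h) = (h - 3)*(h + 40) = (-3 + h)*(40 + h))
20528 - (18190/10329 - L(M)) = 20528 - (18190/10329 - (-120 + 2² + 37*2)) = 20528 - (18190*(1/10329) - (-120 + 4 + 74)) = 20528 - (18190/10329 - 1*(-42)) = 20528 - (18190/10329 + 42) = 20528 - 1*452008/10329 = 20528 - 452008/10329 = 211581704/10329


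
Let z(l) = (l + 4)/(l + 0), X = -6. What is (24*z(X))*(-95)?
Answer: -760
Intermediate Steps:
z(l) = (4 + l)/l
(24*z(X))*(-95) = (24*((4 - 6)/(-6)))*(-95) = (24*(-⅙*(-2)))*(-95) = (24*(⅓))*(-95) = 8*(-95) = -760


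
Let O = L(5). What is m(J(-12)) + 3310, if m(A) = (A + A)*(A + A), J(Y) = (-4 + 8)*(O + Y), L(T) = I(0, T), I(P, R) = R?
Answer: 6446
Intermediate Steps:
L(T) = T
O = 5
J(Y) = 20 + 4*Y (J(Y) = (-4 + 8)*(5 + Y) = 4*(5 + Y) = 20 + 4*Y)
m(A) = 4*A² (m(A) = (2*A)*(2*A) = 4*A²)
m(J(-12)) + 3310 = 4*(20 + 4*(-12))² + 3310 = 4*(20 - 48)² + 3310 = 4*(-28)² + 3310 = 4*784 + 3310 = 3136 + 3310 = 6446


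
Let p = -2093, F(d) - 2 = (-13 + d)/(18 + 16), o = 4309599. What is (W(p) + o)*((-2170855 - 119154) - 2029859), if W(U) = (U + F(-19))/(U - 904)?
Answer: -316170843749179384/16983 ≈ -1.8617e+13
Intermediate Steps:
F(d) = 55/34 + d/34 (F(d) = 2 + (-13 + d)/(18 + 16) = 2 + (-13 + d)/34 = 2 + (-13 + d)*(1/34) = 2 + (-13/34 + d/34) = 55/34 + d/34)
W(U) = (18/17 + U)/(-904 + U) (W(U) = (U + (55/34 + (1/34)*(-19)))/(U - 904) = (U + (55/34 - 19/34))/(-904 + U) = (U + 18/17)/(-904 + U) = (18/17 + U)/(-904 + U))
(W(p) + o)*((-2170855 - 119154) - 2029859) = ((18/17 - 2093)/(-904 - 2093) + 4309599)*((-2170855 - 119154) - 2029859) = (-35563/17/(-2997) + 4309599)*(-2290009 - 2029859) = (-1/2997*(-35563/17) + 4309599)*(-4319868) = (35563/50949 + 4309599)*(-4319868) = (219569795014/50949)*(-4319868) = -316170843749179384/16983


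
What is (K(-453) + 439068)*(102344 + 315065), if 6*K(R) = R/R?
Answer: 1099626026281/6 ≈ 1.8327e+11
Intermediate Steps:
K(R) = ⅙ (K(R) = (R/R)/6 = (⅙)*1 = ⅙)
(K(-453) + 439068)*(102344 + 315065) = (⅙ + 439068)*(102344 + 315065) = (2634409/6)*417409 = 1099626026281/6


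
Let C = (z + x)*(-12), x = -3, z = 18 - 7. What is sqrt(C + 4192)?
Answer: 64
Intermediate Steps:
z = 11
C = -96 (C = (11 - 3)*(-12) = 8*(-12) = -96)
sqrt(C + 4192) = sqrt(-96 + 4192) = sqrt(4096) = 64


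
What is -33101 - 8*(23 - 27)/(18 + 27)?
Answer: -1489513/45 ≈ -33100.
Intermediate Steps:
-33101 - 8*(23 - 27)/(18 + 27) = -33101 - (-32)/45 = -33101 - 8*(-4/45) = -33101 + 32/45 = -1489513/45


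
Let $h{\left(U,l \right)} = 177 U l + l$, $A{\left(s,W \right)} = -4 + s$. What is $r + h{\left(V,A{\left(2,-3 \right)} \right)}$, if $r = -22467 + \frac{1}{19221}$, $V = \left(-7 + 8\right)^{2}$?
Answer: $- \frac{438680882}{19221} \approx -22823.0$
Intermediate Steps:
$V = 1$ ($V = 1^{2} = 1$)
$h{\left(U,l \right)} = l + 177 U l$ ($h{\left(U,l \right)} = 177 U l + l = l + 177 U l$)
$r = - \frac{431838206}{19221}$ ($r = -22467 + \frac{1}{19221} = - \frac{431838206}{19221} \approx -22467.0$)
$r + h{\left(V,A{\left(2,-3 \right)} \right)} = - \frac{431838206}{19221} + \left(-4 + 2\right) \left(1 + 177 \cdot 1\right) = - \frac{431838206}{19221} - 2 \left(1 + 177\right) = - \frac{431838206}{19221} - 356 = - \frac{438680882}{19221}$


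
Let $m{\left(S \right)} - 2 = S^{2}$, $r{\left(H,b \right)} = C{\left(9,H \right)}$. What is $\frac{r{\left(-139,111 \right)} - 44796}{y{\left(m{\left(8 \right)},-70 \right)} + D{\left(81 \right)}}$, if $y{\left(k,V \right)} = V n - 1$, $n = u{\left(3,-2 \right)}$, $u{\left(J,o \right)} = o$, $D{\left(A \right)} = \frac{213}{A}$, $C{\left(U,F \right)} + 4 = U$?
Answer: $- \frac{1209357}{3824} \approx -316.25$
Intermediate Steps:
$C{\left(U,F \right)} = -4 + U$
$r{\left(H,b \right)} = 5$ ($r{\left(H,b \right)} = -4 + 9 = 5$)
$m{\left(S \right)} = 2 + S^{2}$
$n = -2$
$y{\left(k,V \right)} = -1 - 2 V$ ($y{\left(k,V \right)} = V \left(-2\right) - 1 = - 2 V - 1 = -1 - 2 V$)
$\frac{r{\left(-139,111 \right)} - 44796}{y{\left(m{\left(8 \right)},-70 \right)} + D{\left(81 \right)}} = \frac{5 - 44796}{\left(-1 - -140\right) + \frac{213}{81}} = - \frac{44791}{\left(-1 + 140\right) + 213 \cdot \frac{1}{81}} = - \frac{44791}{139 + \frac{71}{27}} = - \frac{44791}{\frac{3824}{27}} = \left(-44791\right) \frac{27}{3824} = - \frac{1209357}{3824}$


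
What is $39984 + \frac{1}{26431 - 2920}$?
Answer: $\frac{940063825}{23511} \approx 39984.0$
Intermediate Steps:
$39984 + \frac{1}{26431 - 2920} = 39984 + \frac{1}{23511} = \frac{940063825}{23511}$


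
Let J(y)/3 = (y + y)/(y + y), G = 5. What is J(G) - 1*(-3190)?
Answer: 3193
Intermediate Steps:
J(y) = 3 (J(y) = 3*((y + y)/(y + y)) = 3*((2*y)/((2*y))) = 3*((2*y)*(1/(2*y))) = 3*1 = 3)
J(G) - 1*(-3190) = 3 - 1*(-3190) = 3 + 3190 = 3193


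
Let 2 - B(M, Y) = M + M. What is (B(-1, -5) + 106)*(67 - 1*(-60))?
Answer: 13970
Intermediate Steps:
B(M, Y) = 2 - 2*M (B(M, Y) = 2 - (M + M) = 2 - 2*M)
(B(-1, -5) + 106)*(67 - 1*(-60)) = ((2 - 2*(-1)) + 106)*(67 - 1*(-60)) = ((2 + 2) + 106)*(67 + 60) = (4 + 106)*127 = 110*127 = 13970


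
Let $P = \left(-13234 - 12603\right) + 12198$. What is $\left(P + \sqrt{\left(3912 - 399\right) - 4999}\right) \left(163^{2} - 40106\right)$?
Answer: $184631143 - 13537 i \sqrt{1486} \approx 1.8463 \cdot 10^{8} - 5.2183 \cdot 10^{5} i$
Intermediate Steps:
$P = -13639$ ($P = -25837 + 12198 = -13639$)
$\left(P + \sqrt{\left(3912 - 399\right) - 4999}\right) \left(163^{2} - 40106\right) = \left(-13639 + \sqrt{\left(3912 - 399\right) - 4999}\right) \left(163^{2} - 40106\right) = \left(-13639 + \sqrt{3513 - 4999}\right) \left(26569 - 40106\right) = \left(-13639 + \sqrt{-1486}\right) \left(-13537\right) = \left(-13639 + i \sqrt{1486}\right) \left(-13537\right) = 184631143 - 13537 i \sqrt{1486}$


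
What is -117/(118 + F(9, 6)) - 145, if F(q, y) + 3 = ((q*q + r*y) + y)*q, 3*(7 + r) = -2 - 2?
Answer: -65077/448 ≈ -145.26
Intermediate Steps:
r = -25/3 (r = -7 + (-2 - 2)/3 = -7 + (⅓)*(-4) = -7 - 4/3 = -25/3 ≈ -8.3333)
F(q, y) = -3 + q*(q² - 22*y/3) (F(q, y) = -3 + ((q*q - 25*y/3) + y)*q = -3 + ((q² - 25*y/3) + y)*q = -3 + (q² - 22*y/3)*q = -3 + q*(q² - 22*y/3))
-117/(118 + F(9, 6)) - 145 = -117/(118 + (-3 + 9³ - 22/3*9*6)) - 145 = -117/(118 + (-3 + 729 - 396)) - 145 = -117/(118 + 330) - 145 = -117/448 - 145 = -65077/448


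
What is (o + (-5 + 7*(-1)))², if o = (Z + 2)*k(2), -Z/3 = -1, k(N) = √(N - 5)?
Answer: 69 - 120*I*√3 ≈ 69.0 - 207.85*I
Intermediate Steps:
k(N) = √(-5 + N)
Z = 3 (Z = -3*(-1) = 3)
o = 5*I*√3 (o = (3 + 2)*√(-5 + 2) = 5*√(-3) = 5*(I*√3) = 5*I*√3 ≈ 8.6602*I)
(o + (-5 + 7*(-1)))² = (5*I*√3 + (-5 + 7*(-1)))² = (5*I*√3 + (-5 - 7))² = (5*I*√3 - 12)² = (-12 + 5*I*√3)²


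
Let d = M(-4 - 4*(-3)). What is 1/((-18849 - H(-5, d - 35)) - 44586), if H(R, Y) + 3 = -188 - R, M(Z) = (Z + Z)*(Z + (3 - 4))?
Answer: -1/63249 ≈ -1.5811e-5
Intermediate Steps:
M(Z) = 2*Z*(-1 + Z) (M(Z) = (2*Z)*(Z - 1) = (2*Z)*(-1 + Z) = 2*Z*(-1 + Z))
d = 112 (d = 2*(-4 - 4*(-3))*(-1 + (-4 - 4*(-3))) = 2*(-4 + 12)*(-1 + (-4 + 12)) = 2*8*(-1 + 8) = 2*8*7 = 112)
H(R, Y) = -191 - R (H(R, Y) = -3 + (-188 - R) = -191 - R)
1/((-18849 - H(-5, d - 35)) - 44586) = 1/((-18849 - (-191 - 1*(-5))) - 44586) = 1/((-18849 - (-191 + 5)) - 44586) = 1/((-18849 - 1*(-186)) - 44586) = 1/((-18849 + 186) - 44586) = 1/(-18663 - 44586) = 1/(-63249) = -1/63249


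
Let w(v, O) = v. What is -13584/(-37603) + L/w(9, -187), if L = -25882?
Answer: -973118590/338427 ≈ -2875.4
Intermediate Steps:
-13584/(-37603) + L/w(9, -187) = -13584/(-37603) - 25882/9 = -13584*(-1/37603) - 25882*⅑ = 13584/37603 - 25882/9 = -973118590/338427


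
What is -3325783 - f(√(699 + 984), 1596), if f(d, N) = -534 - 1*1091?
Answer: -3324158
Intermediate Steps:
f(d, N) = -1625 (f(d, N) = -534 - 1091 = -1625)
-3325783 - f(√(699 + 984), 1596) = -3325783 - 1*(-1625) = -3325783 + 1625 = -3324158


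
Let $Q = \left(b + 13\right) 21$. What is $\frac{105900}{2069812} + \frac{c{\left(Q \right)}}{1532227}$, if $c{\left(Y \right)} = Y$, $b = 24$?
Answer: $\frac{40967770806}{792855457831} \approx 0.051671$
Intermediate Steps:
$Q = 777$ ($Q = \left(24 + 13\right) 21 = 37 \cdot 21 = 777$)
$\frac{105900}{2069812} + \frac{c{\left(Q \right)}}{1532227} = \frac{105900}{2069812} + \frac{777}{1532227} = 105900 \cdot \frac{1}{2069812} + 777 \cdot \frac{1}{1532227} = \frac{26475}{517453} + \frac{777}{1532227} = \frac{40967770806}{792855457831}$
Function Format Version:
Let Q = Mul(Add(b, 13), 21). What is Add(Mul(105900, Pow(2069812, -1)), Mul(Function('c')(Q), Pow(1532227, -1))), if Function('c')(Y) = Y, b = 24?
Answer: Rational(40967770806, 792855457831) ≈ 0.051671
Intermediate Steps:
Q = 777 (Q = Mul(Add(24, 13), 21) = Mul(37, 21) = 777)
Add(Mul(105900, Pow(2069812, -1)), Mul(Function('c')(Q), Pow(1532227, -1))) = Add(Mul(105900, Pow(2069812, -1)), Mul(777, Pow(1532227, -1))) = Add(Mul(105900, Rational(1, 2069812)), Mul(777, Rational(1, 1532227))) = Add(Rational(26475, 517453), Rational(777, 1532227)) = Rational(40967770806, 792855457831)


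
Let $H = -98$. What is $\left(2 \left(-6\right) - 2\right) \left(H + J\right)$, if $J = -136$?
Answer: $3276$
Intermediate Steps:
$\left(2 \left(-6\right) - 2\right) \left(H + J\right) = \left(2 \left(-6\right) - 2\right) \left(-98 - 136\right) = \left(-12 - 2\right) \left(-234\right) = \left(-14\right) \left(-234\right) = 3276$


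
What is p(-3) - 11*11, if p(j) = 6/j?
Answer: -123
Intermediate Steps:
p(-3) - 11*11 = 6/(-3) - 11*11 = 6*(-⅓) - 121 = -2 - 121 = -123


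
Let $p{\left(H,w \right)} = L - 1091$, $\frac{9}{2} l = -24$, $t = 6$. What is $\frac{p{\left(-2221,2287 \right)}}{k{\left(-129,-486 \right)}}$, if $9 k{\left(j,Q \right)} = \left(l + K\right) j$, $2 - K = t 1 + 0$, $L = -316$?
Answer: $- \frac{1809}{172} \approx -10.517$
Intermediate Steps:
$l = - \frac{16}{3}$ ($l = \frac{2}{9} \left(-24\right) = - \frac{16}{3} \approx -5.3333$)
$K = -4$ ($K = 2 - \left(6 \cdot 1 + 0\right) = 2 - \left(6 + 0\right) = 2 - 6 = -4$)
$k{\left(j,Q \right)} = - \frac{28 j}{27}$ ($k{\left(j,Q \right)} = \frac{\left(- \frac{16}{3} - 4\right) j}{9} = \frac{\left(- \frac{28}{3}\right) j}{9} = - \frac{28 j}{27}$)
$p{\left(H,w \right)} = -1407$ ($p{\left(H,w \right)} = -316 - 1091 = -1407$)
$\frac{p{\left(-2221,2287 \right)}}{k{\left(-129,-486 \right)}} = - \frac{1407}{\left(- \frac{28}{27}\right) \left(-129\right)} = - \frac{1407}{\frac{1204}{9}} = \left(-1407\right) \frac{9}{1204} = - \frac{1809}{172}$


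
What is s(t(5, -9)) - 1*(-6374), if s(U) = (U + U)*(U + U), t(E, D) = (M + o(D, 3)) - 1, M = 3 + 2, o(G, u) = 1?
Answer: 6474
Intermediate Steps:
M = 5
t(E, D) = 5 (t(E, D) = (5 + 1) - 1 = 6 - 1 = 5)
s(U) = 4*U² (s(U) = (2*U)*(2*U) = 4*U²)
s(t(5, -9)) - 1*(-6374) = 4*5² - 1*(-6374) = 4*25 + 6374 = 100 + 6374 = 6474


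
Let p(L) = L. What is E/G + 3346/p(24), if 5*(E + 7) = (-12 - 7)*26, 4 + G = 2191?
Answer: 6095969/43740 ≈ 139.37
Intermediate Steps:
G = 2187 (G = -4 + 2191 = 2187)
E = -529/5 (E = -7 + ((-12 - 7)*26)/5 = -7 + (-19*26)/5 = -7 + (⅕)*(-494) = -7 - 494/5 = -529/5 ≈ -105.80)
E/G + 3346/p(24) = -529/5/2187 + 3346/24 = -529/5*1/2187 + 3346*(1/24) = -529/10935 + 1673/12 = 6095969/43740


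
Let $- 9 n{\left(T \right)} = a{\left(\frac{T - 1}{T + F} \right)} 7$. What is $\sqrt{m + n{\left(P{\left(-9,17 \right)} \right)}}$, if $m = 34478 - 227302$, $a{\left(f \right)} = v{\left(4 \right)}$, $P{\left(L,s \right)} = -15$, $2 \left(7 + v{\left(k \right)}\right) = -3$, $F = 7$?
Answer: $\frac{i \sqrt{6941426}}{6} \approx 439.11 i$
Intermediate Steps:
$v{\left(k \right)} = - \frac{17}{2}$ ($v{\left(k \right)} = -7 + \frac{1}{2} \left(-3\right) = -7 - \frac{3}{2} = - \frac{17}{2}$)
$a{\left(f \right)} = - \frac{17}{2}$
$n{\left(T \right)} = \frac{119}{18}$ ($n{\left(T \right)} = - \frac{\left(- \frac{17}{2}\right) 7}{9} = \left(- \frac{1}{9}\right) \left(- \frac{119}{2}\right) = \frac{119}{18}$)
$m = -192824$
$\sqrt{m + n{\left(P{\left(-9,17 \right)} \right)}} = \sqrt{-192824 + \frac{119}{18}} = \sqrt{- \frac{3470713}{18}} = \frac{i \sqrt{6941426}}{6}$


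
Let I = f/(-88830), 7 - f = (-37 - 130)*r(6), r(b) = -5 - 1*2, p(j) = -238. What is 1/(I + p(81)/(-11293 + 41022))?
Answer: 26947215/136771 ≈ 197.02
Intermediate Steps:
r(b) = -7 (r(b) = -5 - 2 = -7)
f = -1162 (f = 7 - (-37 - 130)*(-7) = 7 - (-167)*(-7) = 7 - 1*1169 = 7 - 1169 = -1162)
I = 83/6345 (I = -1162/(-88830) = -1162*(-1/88830) = 83/6345 ≈ 0.013081)
1/(I + p(81)/(-11293 + 41022)) = 1/(83/6345 - 238/(-11293 + 41022)) = 1/(83/6345 - 238/29729) = 1/(83/6345 - 238*1/29729) = 1/(83/6345 - 34/4247) = 1/(136771/26947215) = 26947215/136771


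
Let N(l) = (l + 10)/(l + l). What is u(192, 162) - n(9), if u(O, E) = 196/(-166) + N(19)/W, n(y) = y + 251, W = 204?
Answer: -168045449/643416 ≈ -261.18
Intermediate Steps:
N(l) = (10 + l)/(2*l) (N(l) = (10 + l)/((2*l)) = (10 + l)*(1/(2*l)) = (10 + l)/(2*l))
n(y) = 251 + y
u(O, E) = -757289/643416 (u(O, E) = 196/(-166) + ((½)*(10 + 19)/19)/204 = 196*(-1/166) + ((½)*(1/19)*29)*(1/204) = -98/83 + (29/38)*(1/204) = -98/83 + 29/7752 = -757289/643416)
u(192, 162) - n(9) = -757289/643416 - (251 + 9) = -757289/643416 - 1*260 = -757289/643416 - 260 = -168045449/643416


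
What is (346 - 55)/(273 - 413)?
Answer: -291/140 ≈ -2.0786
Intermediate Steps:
(346 - 55)/(273 - 413) = 291/(-140) = 291*(-1/140) = -291/140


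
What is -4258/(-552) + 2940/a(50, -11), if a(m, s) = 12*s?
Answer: -44201/3036 ≈ -14.559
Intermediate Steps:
-4258/(-552) + 2940/a(50, -11) = -4258/(-552) + 2940/((12*(-11))) = -4258*(-1/552) + 2940/(-132) = 2129/276 + 2940*(-1/132) = 2129/276 - 245/11 = -44201/3036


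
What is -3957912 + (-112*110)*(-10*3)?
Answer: -3588312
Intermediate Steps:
-3957912 + (-112*110)*(-10*3) = -3957912 - 12320*(-30) = -3957912 + 369600 = -3588312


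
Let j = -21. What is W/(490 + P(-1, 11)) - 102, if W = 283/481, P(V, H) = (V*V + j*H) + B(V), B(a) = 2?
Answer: -12853961/126022 ≈ -102.00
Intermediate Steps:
P(V, H) = 2 + V**2 - 21*H (P(V, H) = (V*V - 21*H) + 2 = (V**2 - 21*H) + 2 = 2 + V**2 - 21*H)
W = 283/481 (W = 283*(1/481) = 283/481 ≈ 0.58836)
W/(490 + P(-1, 11)) - 102 = (283/481)/(490 + (2 + (-1)**2 - 21*11)) - 102 = (283/481)/(490 + (2 + 1 - 231)) - 102 = (283/481)/(490 - 228) - 102 = (283/481)/262 - 102 = (1/262)*(283/481) - 102 = 283/126022 - 102 = -12853961/126022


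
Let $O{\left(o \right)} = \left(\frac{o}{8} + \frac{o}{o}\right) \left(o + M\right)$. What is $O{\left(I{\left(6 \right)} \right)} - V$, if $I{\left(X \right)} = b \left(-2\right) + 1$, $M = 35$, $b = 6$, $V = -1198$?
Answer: $1189$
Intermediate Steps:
$I{\left(X \right)} = -11$ ($I{\left(X \right)} = 6 \left(-2\right) + 1 = -12 + 1 = -11$)
$O{\left(o \right)} = \left(1 + \frac{o}{8}\right) \left(35 + o\right)$ ($O{\left(o \right)} = \left(\frac{o}{8} + \frac{o}{o}\right) \left(o + 35\right) = \left(o \frac{1}{8} + 1\right) \left(35 + o\right) = \left(\frac{o}{8} + 1\right) \left(35 + o\right) = \left(1 + \frac{o}{8}\right) \left(35 + o\right)$)
$O{\left(I{\left(6 \right)} \right)} - V = \left(35 + \frac{\left(-11\right)^{2}}{8} + \frac{43}{8} \left(-11\right)\right) - -1198 = \left(35 + \frac{1}{8} \cdot 121 - \frac{473}{8}\right) + 1198 = \left(35 + \frac{121}{8} - \frac{473}{8}\right) + 1198 = -9 + 1198 = 1189$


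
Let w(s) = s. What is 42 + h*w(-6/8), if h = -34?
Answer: 135/2 ≈ 67.500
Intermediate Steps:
42 + h*w(-6/8) = 42 - (-204)/8 = 42 - 34*(-¾) = 42 + 51/2 = 135/2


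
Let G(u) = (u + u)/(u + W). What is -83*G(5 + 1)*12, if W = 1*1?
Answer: -11952/7 ≈ -1707.4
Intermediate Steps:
W = 1
G(u) = 2*u/(1 + u) (G(u) = (u + u)/(u + 1) = (2*u)/(1 + u) = 2*u/(1 + u))
-83*G(5 + 1)*12 = -166*(5 + 1)/(1 + (5 + 1))*12 = -166*6/(1 + 6)*12 = -166*6/7*12 = -83*12/7*12 = -996/7*12 = -11952/7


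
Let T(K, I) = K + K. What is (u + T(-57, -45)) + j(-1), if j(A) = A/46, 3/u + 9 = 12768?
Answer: -22306939/195638 ≈ -114.02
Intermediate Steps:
T(K, I) = 2*K
u = 1/4253 (u = 3/(-9 + 12768) = 3/12759 = 3*(1/12759) = 1/4253 ≈ 0.00023513)
j(A) = A/46 (j(A) = A*(1/46) = A/46)
(u + T(-57, -45)) + j(-1) = (1/4253 + 2*(-57)) + (1/46)*(-1) = (1/4253 - 114) - 1/46 = -484841/4253 - 1/46 = -22306939/195638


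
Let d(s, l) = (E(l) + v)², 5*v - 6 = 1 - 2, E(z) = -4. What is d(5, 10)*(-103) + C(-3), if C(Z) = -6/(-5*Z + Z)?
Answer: -1855/2 ≈ -927.50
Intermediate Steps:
v = 1 (v = 6/5 + (1 - 2)/5 = 6/5 + (⅕)*(-1) = 6/5 - ⅕ = 1)
C(Z) = 3/(2*Z) (C(Z) = -6*(-1/(4*Z)) = -(-3)/(2*Z) = 3/(2*Z))
d(s, l) = 9 (d(s, l) = (-4 + 1)² = (-3)² = 9)
d(5, 10)*(-103) + C(-3) = 9*(-103) + (3/2)/(-3) = -927 + (3/2)*(-⅓) = -927 - ½ = -1855/2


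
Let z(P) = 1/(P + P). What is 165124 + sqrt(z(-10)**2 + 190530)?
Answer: 165124 + 131*sqrt(4441)/20 ≈ 1.6556e+5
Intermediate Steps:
z(P) = 1/(2*P)
165124 + sqrt(z(-10)**2 + 190530) = 165124 + sqrt(((1/2)/(-10))**2 + 190530) = 165124 + sqrt(((1/2)*(-1/10))**2 + 190530) = 165124 + sqrt((-1/20)**2 + 190530) = 165124 + sqrt(1/400 + 190530) = 165124 + sqrt(76212001/400) = 165124 + 131*sqrt(4441)/20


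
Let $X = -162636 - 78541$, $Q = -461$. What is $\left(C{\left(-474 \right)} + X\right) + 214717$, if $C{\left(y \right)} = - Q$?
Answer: $-25999$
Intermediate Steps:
$X = -241177$ ($X = -162636 - 78541 = -241177$)
$C{\left(y \right)} = 461$ ($C{\left(y \right)} = \left(-1\right) \left(-461\right) = 461$)
$\left(C{\left(-474 \right)} + X\right) + 214717 = \left(461 - 241177\right) + 214717 = -240716 + 214717 = -25999$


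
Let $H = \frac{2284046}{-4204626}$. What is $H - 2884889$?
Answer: $- \frac{6064940790280}{2102313} \approx -2.8849 \cdot 10^{6}$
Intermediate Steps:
$H = - \frac{1142023}{2102313}$ ($H = 2284046 \left(- \frac{1}{4204626}\right) = - \frac{1142023}{2102313} \approx -0.54322$)
$H - 2884889 = - \frac{1142023}{2102313} - 2884889 = - \frac{6064940790280}{2102313}$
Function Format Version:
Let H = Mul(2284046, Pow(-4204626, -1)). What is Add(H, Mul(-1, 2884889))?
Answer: Rational(-6064940790280, 2102313) ≈ -2.8849e+6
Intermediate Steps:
H = Rational(-1142023, 2102313) (H = Mul(2284046, Rational(-1, 4204626)) = Rational(-1142023, 2102313) ≈ -0.54322)
Add(H, Mul(-1, 2884889)) = Add(Rational(-1142023, 2102313), Mul(-1, 2884889)) = Add(Rational(-1142023, 2102313), -2884889) = Rational(-6064940790280, 2102313)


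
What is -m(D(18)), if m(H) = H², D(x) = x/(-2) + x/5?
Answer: -729/25 ≈ -29.160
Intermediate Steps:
D(x) = -3*x/10 (D(x) = x*(-½) + x*(⅕) = -x/2 + x/5 = -3*x/10)
-m(D(18)) = -(-3/10*18)² = -(-27/5)² = -1*729/25 = -729/25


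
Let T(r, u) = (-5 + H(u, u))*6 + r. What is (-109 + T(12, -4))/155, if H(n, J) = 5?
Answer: -97/155 ≈ -0.62581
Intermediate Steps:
T(r, u) = r (T(r, u) = (-5 + 5)*6 + r = 0*6 + r = 0 + r = r)
(-109 + T(12, -4))/155 = (-109 + 12)/155 = -97*1/155 = -97/155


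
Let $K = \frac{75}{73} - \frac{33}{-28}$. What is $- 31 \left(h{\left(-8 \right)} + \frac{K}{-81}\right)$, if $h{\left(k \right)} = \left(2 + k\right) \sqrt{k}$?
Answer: $\frac{5177}{6132} + 372 i \sqrt{2} \approx 0.84426 + 526.09 i$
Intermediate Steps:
$h{\left(k \right)} = \sqrt{k} \left(2 + k\right)$
$K = \frac{4509}{2044}$ ($K = 75 \cdot \frac{1}{73} - - \frac{33}{28} = \frac{75}{73} + \frac{33}{28} = \frac{4509}{2044} \approx 2.206$)
$- 31 \left(h{\left(-8 \right)} + \frac{K}{-81}\right) = - 31 \left(\sqrt{-8} \left(2 - 8\right) + \frac{4509}{2044 \left(-81\right)}\right) = - 31 \left(2 i \sqrt{2} \left(-6\right) + \frac{4509}{2044} \left(- \frac{1}{81}\right)\right) = - 31 \left(- 12 i \sqrt{2} - \frac{167}{6132}\right) = - 31 \left(- \frac{167}{6132} - 12 i \sqrt{2}\right) = \frac{5177}{6132} + 372 i \sqrt{2}$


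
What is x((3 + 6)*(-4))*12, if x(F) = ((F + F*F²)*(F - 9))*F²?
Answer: 32676929280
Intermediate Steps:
x(F) = F²*(-9 + F)*(F + F³) (x(F) = ((F + F³)*(-9 + F))*F² = ((-9 + F)*(F + F³))*F² = F²*(-9 + F)*(F + F³))
x((3 + 6)*(-4))*12 = (((3 + 6)*(-4))³*(-9 + (3 + 6)*(-4) + ((3 + 6)*(-4))³ - 9*16*(3 + 6)²))*12 = ((9*(-4))³*(-9 + 9*(-4) + (9*(-4))³ - 9*(9*(-4))²))*12 = ((-36)³*(-9 - 36 + (-36)³ - 9*(-36)²))*12 = -46656*(-9 - 36 - 46656 - 9*1296)*12 = -46656*(-9 - 36 - 46656 - 11664)*12 = -46656*(-58365)*12 = 2723077440*12 = 32676929280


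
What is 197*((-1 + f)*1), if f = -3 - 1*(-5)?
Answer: 197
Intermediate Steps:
f = 2 (f = -3 + 5 = 2)
197*((-1 + f)*1) = 197*((-1 + 2)*1) = 197*(1*1) = 197*1 = 197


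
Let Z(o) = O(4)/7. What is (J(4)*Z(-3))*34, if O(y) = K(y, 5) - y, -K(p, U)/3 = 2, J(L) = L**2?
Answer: -5440/7 ≈ -777.14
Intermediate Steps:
K(p, U) = -6 (K(p, U) = -3*2 = -6)
O(y) = -6 - y
Z(o) = -10/7 (Z(o) = (-6 - 1*4)/7 = (-6 - 4)*(1/7) = -10*1/7 = -10/7)
(J(4)*Z(-3))*34 = (4**2*(-10/7))*34 = (16*(-10/7))*34 = -160/7*34 = -5440/7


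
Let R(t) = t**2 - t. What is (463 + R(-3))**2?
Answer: 225625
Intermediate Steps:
(463 + R(-3))**2 = (463 - 3*(-1 - 3))**2 = (463 - 3*(-4))**2 = (463 + 12)**2 = 475**2 = 225625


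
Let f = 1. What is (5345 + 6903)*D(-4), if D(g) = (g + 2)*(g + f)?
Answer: 73488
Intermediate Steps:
D(g) = (1 + g)*(2 + g) (D(g) = (g + 2)*(g + 1) = (2 + g)*(1 + g) = (1 + g)*(2 + g))
(5345 + 6903)*D(-4) = (5345 + 6903)*(2 + (-4)**2 + 3*(-4)) = 12248*(2 + 16 - 12) = 12248*6 = 73488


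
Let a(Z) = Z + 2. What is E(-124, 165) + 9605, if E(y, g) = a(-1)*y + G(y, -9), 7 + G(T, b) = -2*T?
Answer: 9722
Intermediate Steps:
a(Z) = 2 + Z
G(T, b) = -7 - 2*T
E(y, g) = -7 - y (E(y, g) = (2 - 1)*y + (-7 - 2*y) = 1*y + (-7 - 2*y) = y + (-7 - 2*y) = -7 - y)
E(-124, 165) + 9605 = (-7 - 1*(-124)) + 9605 = (-7 + 124) + 9605 = 117 + 9605 = 9722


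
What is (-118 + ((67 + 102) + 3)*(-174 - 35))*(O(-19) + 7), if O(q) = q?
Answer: 432792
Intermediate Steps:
(-118 + ((67 + 102) + 3)*(-174 - 35))*(O(-19) + 7) = (-118 + ((67 + 102) + 3)*(-174 - 35))*(-19 + 7) = (-118 + (169 + 3)*(-209))*(-12) = (-118 + 172*(-209))*(-12) = (-118 - 35948)*(-12) = -36066*(-12) = 432792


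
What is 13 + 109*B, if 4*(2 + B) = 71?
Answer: 6919/4 ≈ 1729.8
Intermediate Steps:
B = 63/4 (B = -2 + (¼)*71 = -2 + 71/4 = 63/4 ≈ 15.750)
13 + 109*B = 13 + 109*(63/4) = 13 + 6867/4 = 6919/4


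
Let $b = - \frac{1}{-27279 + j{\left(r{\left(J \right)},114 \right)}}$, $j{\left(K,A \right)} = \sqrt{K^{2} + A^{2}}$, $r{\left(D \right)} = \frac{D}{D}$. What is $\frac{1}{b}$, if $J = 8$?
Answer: $27279 - \sqrt{12997} \approx 27165.0$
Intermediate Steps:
$r{\left(D \right)} = 1$
$j{\left(K,A \right)} = \sqrt{A^{2} + K^{2}}$
$b = - \frac{1}{-27279 + \sqrt{12997}}$ ($b = - \frac{1}{-27279 + \sqrt{114^{2} + 1^{2}}} = - \frac{1}{-27279 + \sqrt{12996 + 1}} = - \frac{1}{-27279 + \sqrt{12997}} \approx 3.6812 \cdot 10^{-5}$)
$\frac{1}{b} = \frac{1}{\frac{27279}{744130844} + \frac{\sqrt{12997}}{744130844}}$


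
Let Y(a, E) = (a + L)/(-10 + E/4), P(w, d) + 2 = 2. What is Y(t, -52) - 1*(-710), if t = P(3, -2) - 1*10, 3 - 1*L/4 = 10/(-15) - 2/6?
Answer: 16324/23 ≈ 709.74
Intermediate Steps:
P(w, d) = 0 (P(w, d) = -2 + 2 = 0)
L = 16 (L = 12 - 4*(10/(-15) - 2/6) = 12 - 4*(10*(-1/15) - 2*1/6) = 12 - 4*(-2/3 - 1/3) = 12 - 4*(-1) = 12 + 4 = 16)
t = -10 (t = 0 - 1*10 = 0 - 10 = -10)
Y(a, E) = (16 + a)/(-10 + E/4) (Y(a, E) = (a + 16)/(-10 + E/4) = (16 + a)/(-10 + E*(1/4)) = (16 + a)/(-10 + E/4))
Y(t, -52) - 1*(-710) = 4*(16 - 10)/(-40 - 52) - 1*(-710) = 4*6/(-92) + 710 = 4*(-1/92)*6 + 710 = -6/23 + 710 = 16324/23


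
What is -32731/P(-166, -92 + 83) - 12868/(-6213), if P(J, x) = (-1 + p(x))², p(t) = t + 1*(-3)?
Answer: -201183011/1049997 ≈ -191.60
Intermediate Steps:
p(t) = -3 + t (p(t) = t - 3 = -3 + t)
P(J, x) = (-4 + x)² (P(J, x) = (-1 + (-3 + x))² = (-4 + x)²)
-32731/P(-166, -92 + 83) - 12868/(-6213) = -32731/(-4 + (-92 + 83))² - 12868/(-6213) = -32731/(-4 - 9)² - 12868*(-1/6213) = -32731/((-13)²) + 12868/6213 = -32731/169 + 12868/6213 = -201183011/1049997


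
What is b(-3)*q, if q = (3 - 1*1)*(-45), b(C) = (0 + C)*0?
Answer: 0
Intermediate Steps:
b(C) = 0 (b(C) = C*0 = 0)
q = -90 (q = (3 - 1)*(-45) = 2*(-45) = -90)
b(-3)*q = 0*(-90) = 0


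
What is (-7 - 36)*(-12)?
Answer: 516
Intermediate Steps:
(-7 - 36)*(-12) = -43*(-12) = 516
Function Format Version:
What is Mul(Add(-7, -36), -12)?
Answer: 516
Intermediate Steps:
Mul(Add(-7, -36), -12) = Mul(-43, -12) = 516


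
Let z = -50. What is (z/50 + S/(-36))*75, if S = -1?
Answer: -875/12 ≈ -72.917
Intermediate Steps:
(z/50 + S/(-36))*75 = (-50/50 - 1/(-36))*75 = (-50*1/50 - 1*(-1/36))*75 = (-1 + 1/36)*75 = -35/36*75 = -875/12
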